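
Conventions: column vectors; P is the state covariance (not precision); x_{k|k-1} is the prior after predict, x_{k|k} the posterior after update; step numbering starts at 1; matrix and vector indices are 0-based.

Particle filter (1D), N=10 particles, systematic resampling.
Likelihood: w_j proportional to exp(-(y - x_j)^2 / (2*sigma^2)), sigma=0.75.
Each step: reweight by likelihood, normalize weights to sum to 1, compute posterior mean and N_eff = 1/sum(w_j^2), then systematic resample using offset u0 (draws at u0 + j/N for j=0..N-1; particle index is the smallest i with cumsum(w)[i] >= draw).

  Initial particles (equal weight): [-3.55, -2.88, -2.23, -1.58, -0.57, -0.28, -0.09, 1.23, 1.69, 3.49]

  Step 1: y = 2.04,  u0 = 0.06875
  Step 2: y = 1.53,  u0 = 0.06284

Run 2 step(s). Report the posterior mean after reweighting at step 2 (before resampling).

post_mean = 1.5499

step 1: w=[0.0000, 0.0000, 0.0000, 0.0000, 0.0014, 0.0051, 0.0108, 0.3408, 0.5476, 0.0942]  mean=1.6702  Neff=2.3526  idx=[7, 7, 7, 8, 8, 8, 8, 8, 8, 9]
step 2: w=[0.1065, 0.1065, 0.1065, 0.1128, 0.1128, 0.1128, 0.1128, 0.1128, 0.1128, 0.0038]  mean=1.5499  Neff=9.0610  idx=[0, 1, 2, 3, 4, 5, 6, 6, 7, 8]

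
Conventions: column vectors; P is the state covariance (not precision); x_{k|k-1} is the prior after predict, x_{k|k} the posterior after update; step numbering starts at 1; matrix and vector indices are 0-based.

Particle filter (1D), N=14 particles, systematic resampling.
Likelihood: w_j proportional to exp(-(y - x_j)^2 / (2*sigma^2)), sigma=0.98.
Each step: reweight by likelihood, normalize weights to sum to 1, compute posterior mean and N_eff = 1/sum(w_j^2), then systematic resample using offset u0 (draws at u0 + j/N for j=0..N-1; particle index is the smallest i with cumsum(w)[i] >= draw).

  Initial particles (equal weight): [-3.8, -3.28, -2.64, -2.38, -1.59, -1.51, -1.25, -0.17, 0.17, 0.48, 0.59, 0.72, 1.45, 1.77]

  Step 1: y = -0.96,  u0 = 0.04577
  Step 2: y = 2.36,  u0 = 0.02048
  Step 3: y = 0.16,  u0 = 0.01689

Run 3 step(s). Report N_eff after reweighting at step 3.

N_eff = 13.9645

step 1: w=[0.0028, 0.0111, 0.0423, 0.0643, 0.1494, 0.1570, 0.1759, 0.1328, 0.0945, 0.0624, 0.0526, 0.0423, 0.0089, 0.0038]  mean=-0.9015  Neff=8.4003  idx=[2, 3, 4, 4, 5, 5, 6, 6, 7, 7, 8, 9, 10, 11]
step 2: w=[0.0000, 0.0000, 0.0004, 0.0004, 0.0005, 0.0005, 0.0015, 0.0015, 0.0471, 0.0471, 0.1086, 0.2094, 0.2580, 0.3250]  mean=0.4826  Neff=4.3051  idx=[8, 9, 10, 11, 11, 11, 12, 12, 12, 12, 13, 13, 13, 13]
step 3: w=[0.0740, 0.0740, 0.0783, 0.0743, 0.0743, 0.0743, 0.0712, 0.0712, 0.0712, 0.0712, 0.0665, 0.0665, 0.0665, 0.0665]  mean=0.4547  Neff=13.9645  idx=[0, 1, 2, 3, 4, 4, 5, 6, 7, 8, 9, 11, 12, 13]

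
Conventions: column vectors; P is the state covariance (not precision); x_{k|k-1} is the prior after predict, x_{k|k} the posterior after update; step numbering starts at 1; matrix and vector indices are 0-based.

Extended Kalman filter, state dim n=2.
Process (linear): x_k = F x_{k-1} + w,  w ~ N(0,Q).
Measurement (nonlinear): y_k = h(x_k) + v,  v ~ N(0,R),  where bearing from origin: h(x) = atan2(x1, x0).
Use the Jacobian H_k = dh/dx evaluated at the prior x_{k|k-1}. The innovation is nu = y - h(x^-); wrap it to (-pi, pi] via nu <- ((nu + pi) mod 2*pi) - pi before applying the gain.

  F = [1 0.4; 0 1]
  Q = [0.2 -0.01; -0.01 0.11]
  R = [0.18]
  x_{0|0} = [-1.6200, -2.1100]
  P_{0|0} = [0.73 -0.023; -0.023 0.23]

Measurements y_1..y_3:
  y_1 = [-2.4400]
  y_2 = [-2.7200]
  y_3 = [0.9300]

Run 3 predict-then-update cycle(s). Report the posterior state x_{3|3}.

step 1: x^-=[-2.4640, -2.1100]  P^-=[0.9484 0.0590; 0.0590 0.3400]  H_jac=[0.2005 -0.2341]  S=[0.2312]  K=[0.7626; -0.2931]  nu=[-0.0066]  x^+=[-2.4690, -2.1081]  P^+=[0.8139 0.1107; 0.1107 0.3201]
step 2: x^-=[-3.3122, -2.1081]  P^-=[1.1537 0.2287; 0.2287 0.4301]  H_jac=[0.1368 -0.2149]  S=[0.2080]  K=[0.5222; -0.2940]  nu=[-0.1452]  x^+=[-3.3881, -2.0654]  P^+=[1.0970 0.2607; 0.2607 0.4122]
step 3: x^-=[-4.2142, -2.0654]  P^-=[1.5714 0.4155; 0.4155 0.5222]  H_jac=[0.0938 -0.1913]  S=[0.1980]  K=[0.3426; -0.3077]  nu=[-2.6673]  x^+=[-5.1282, -1.2445]  P^+=[1.5482 0.4364; 0.4364 0.5034]

x_post = [-5.1282, -1.2445]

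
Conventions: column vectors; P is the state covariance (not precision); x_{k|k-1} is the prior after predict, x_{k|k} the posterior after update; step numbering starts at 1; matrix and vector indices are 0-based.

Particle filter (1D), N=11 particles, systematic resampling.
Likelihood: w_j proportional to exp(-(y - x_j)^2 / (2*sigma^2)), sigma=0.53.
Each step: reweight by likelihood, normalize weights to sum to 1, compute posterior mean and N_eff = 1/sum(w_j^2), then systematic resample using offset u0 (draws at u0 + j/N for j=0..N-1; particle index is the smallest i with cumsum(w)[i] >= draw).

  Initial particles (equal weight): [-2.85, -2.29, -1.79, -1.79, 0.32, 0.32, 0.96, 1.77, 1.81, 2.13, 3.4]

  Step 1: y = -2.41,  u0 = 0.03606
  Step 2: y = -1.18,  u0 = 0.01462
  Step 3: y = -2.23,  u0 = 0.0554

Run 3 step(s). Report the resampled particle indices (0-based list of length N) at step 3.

resampled_idx = [0, 1, 1, 3, 4, 5, 6, 7, 8, 9, 10]

step 1: w=[0.2632, 0.3620, 0.1874, 0.1874, 0.0000, 0.0000, 0.0000, 0.0000, 0.0000, 0.0000, 0.0000]  mean=-2.2500  Neff=3.6959  idx=[0, 0, 0, 1, 1, 1, 1, 2, 2, 3, 3]
step 2: w=[0.0028, 0.0028, 0.0028, 0.0441, 0.0441, 0.0441, 0.0441, 0.2038, 0.2038, 0.2038, 0.2038]  mean=-1.8870  Neff=5.7476  idx=[3, 5, 7, 7, 7, 8, 8, 9, 9, 10, 10]
step 3: w=[0.1188, 0.1188, 0.0847, 0.0847, 0.0847, 0.0847, 0.0847, 0.0847, 0.0847, 0.0847, 0.0847]  mean=-1.9088  Neff=10.7746  idx=[0, 1, 1, 3, 4, 5, 6, 7, 8, 9, 10]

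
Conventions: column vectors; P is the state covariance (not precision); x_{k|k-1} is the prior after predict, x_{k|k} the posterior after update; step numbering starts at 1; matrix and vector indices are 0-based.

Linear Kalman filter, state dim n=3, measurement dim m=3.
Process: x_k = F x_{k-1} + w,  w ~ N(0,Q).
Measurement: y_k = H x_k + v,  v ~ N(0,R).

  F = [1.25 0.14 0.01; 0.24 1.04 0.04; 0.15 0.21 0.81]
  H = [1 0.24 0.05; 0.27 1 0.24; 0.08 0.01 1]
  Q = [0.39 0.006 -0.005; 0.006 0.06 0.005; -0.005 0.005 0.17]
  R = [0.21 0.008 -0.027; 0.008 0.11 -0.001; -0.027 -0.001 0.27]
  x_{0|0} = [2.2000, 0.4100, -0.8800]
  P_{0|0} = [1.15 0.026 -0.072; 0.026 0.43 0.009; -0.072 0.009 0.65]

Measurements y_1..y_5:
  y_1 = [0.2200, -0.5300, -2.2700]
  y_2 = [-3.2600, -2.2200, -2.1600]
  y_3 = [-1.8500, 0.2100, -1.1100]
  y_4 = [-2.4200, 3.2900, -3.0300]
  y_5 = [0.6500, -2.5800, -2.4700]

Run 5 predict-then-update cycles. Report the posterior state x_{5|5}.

step 1: x^-=[2.7986, 0.9192, -0.2967]  P^-=[2.2027 0.4449 0.1639; 0.4449 0.6047 0.1600; 0.1639 0.1600 0.6285]  S=[2.6829 1.2879 0.3981; 1.2879 1.2498 0.4480; 0.3981 0.4480 0.9428]  K=[0.8903 -0.0607 0.0184; -0.1439 0.7962 -0.1037; -0.0668 0.1185 0.6542]  nu=[-2.7844, -2.1336, -2.2064]  x^+=[0.4087, -0.1500, -1.8067]  P^+=[0.1985 -0.0449 -0.0344; -0.0449 0.1040 -0.0224; -0.0344 -0.0224 0.1813]
step 2: x^-=[0.4718, -0.1302, -1.4337]  P^-=[0.6855 0.0187 -0.0135; 0.0187 0.1593 0.0055; -0.0135 0.0055 0.2792]  S=[0.9132 0.2518 0.0305; 0.2518 0.3464 0.0856; 0.0305 0.0856 0.5516]  K=[0.7457 0.0297 0.0294; -0.0894 0.5597 -0.0663; -0.0449 0.1105 0.4896]  nu=[-3.6289, -1.8731, -0.7628]  x^+=[-2.3125, -0.8035, -1.8513]  P^+=[0.1643 -0.0291 -0.0251; -0.0291 0.0723 -0.0144; -0.0251 -0.0144 0.1355]
step 3: x^-=[-3.0216, -1.4647, -2.0152]  P^-=[0.6373 0.0255 -0.0063; 0.0255 0.1316 0.0078; -0.0063 0.0078 0.2529]  S=[0.8673 0.2410 0.0332; 0.2410 0.3193 0.0828; 0.0332 0.0828 0.5262]  K=[0.7237 0.0597 0.0303; -0.0731 0.5088 -0.0544; -0.0418 0.1203 0.4635]  nu=[1.6238, 2.9741, 1.1616]  x^+=[-1.6336, -0.1332, -1.1867]  P^+=[0.1588 -0.0248 -0.0239; -0.0248 0.0650 -0.0119; -0.0239 -0.0119 0.1282]
step 4: x^-=[-2.0725, -0.5780, -1.2342]  P^-=[0.6301 0.0286 -0.0049; 0.0286 0.1258 0.0091; -0.0049 0.0091 0.2491]  S=[0.8614 0.2415 0.0343; 0.2415 0.3153 0.0837; 0.0343 0.0837 0.5226]  K=[0.7189 0.0681 0.0296; -0.0683 0.4963 -0.0509; -0.0418 0.1244 0.4589]  nu=[-0.1470, 4.7238, -1.6242]  x^+=[-1.9046, 1.8592, -1.3858]  P^+=[0.1576 -0.0236 -0.0239; -0.0236 0.0631 -0.0111; -0.0239 -0.0111 0.1269]
step 5: x^-=[-2.1343, 1.4211, -1.0178]  P^-=[0.6286 0.0296 -0.0047; 0.0296 0.1244 0.0095; -0.0047 0.0095 0.2485]  S=[0.8603 0.2419 0.0344; 0.2419 0.3145 0.0840; 0.0344 0.0840 0.5221]  K=[0.7176 0.0704 0.0292; -0.0670 0.4931 -0.0499; -0.0421 0.1256 0.4581]  nu=[2.4941, -3.1806, -1.2957]  x^+=[-0.6061, -0.2498, -2.1158]  P^+=[0.1573 -0.0233 -0.0239; -0.0233 0.0627 -0.0109; -0.0239 -0.0109 0.1267]

x_post = [-0.6061, -0.2498, -2.1158]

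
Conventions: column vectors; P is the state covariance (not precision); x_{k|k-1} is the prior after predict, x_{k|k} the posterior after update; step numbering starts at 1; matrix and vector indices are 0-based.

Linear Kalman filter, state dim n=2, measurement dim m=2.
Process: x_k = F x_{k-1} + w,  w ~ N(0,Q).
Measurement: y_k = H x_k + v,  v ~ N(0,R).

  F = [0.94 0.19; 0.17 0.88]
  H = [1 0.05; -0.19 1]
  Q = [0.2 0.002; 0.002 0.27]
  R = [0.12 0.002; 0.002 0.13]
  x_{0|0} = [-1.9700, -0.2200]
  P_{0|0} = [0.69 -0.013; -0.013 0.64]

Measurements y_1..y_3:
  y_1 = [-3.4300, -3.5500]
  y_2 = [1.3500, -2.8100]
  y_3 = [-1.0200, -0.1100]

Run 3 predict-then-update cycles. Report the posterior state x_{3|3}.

step 1: x^-=[-1.8936, -0.5285]  P^-=[0.8281 0.2081; 0.2081 0.7817]  S=[0.9709 0.0899; 0.0899 0.8625]  K=[0.8666 -0.0314; 0.1767 0.8420]  nu=[-1.5100, -3.3813]  x^+=[-3.0958, -3.6425]  P^+=[0.1031 0.0172; 0.0172 0.1131]
step 2: x^-=[-3.6021, -3.7316]  P^-=[0.3013 0.0522; 0.0522 0.3657]  S=[0.4274 0.0147; 0.0147 0.4868]  K=[0.7121 -0.0319; 0.1398 0.7267]  nu=[5.1387, 0.2372]  x^+=[0.0496, -2.8407]  P^+=[0.0847 0.0134; 0.0134 0.0973]
step 3: x^-=[-0.4931, -2.4914]  P^-=[0.2831 0.0433; 0.0433 0.3518]  S=[0.4084 0.0087; 0.0087 0.4756]  K=[0.6994 -0.0348; 0.1338 0.7200]  nu=[-0.4024, 2.2877]  x^+=[-0.8542, -0.8981]  P^+=[0.0832 0.0127; 0.0127 0.0963]

x_post = [-0.8542, -0.8981]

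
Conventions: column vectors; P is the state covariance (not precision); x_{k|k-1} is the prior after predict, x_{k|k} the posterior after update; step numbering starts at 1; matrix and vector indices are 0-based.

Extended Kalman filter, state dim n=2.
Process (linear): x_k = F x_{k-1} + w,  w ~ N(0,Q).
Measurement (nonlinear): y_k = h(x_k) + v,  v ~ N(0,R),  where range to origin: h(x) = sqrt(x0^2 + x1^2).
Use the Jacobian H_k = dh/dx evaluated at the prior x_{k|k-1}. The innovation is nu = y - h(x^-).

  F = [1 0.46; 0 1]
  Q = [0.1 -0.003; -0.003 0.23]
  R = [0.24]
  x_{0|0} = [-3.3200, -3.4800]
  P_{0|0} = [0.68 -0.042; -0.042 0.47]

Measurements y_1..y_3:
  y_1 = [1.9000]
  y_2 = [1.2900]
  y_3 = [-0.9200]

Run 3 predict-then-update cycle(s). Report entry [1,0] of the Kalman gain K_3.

step 1: x^-=[-4.9208, -3.4800]  P^-=[0.8408 0.1712; 0.1712 0.7000]  H_jac=[-0.8165 -0.5774]  S=[1.1953]  K=[-0.6570; -0.4551]  nu=[-4.1270]  x^+=[-2.2092, -1.6019]  P^+=[0.3248 -0.1862; -0.1862 0.4525]
step 2: x^-=[-2.9461, -1.6019]  P^-=[0.3493 0.0189; 0.0189 0.6825]  H_jac=[-0.8785 -0.4777]  S=[0.6812]  K=[-0.4637; -0.5030]  nu=[-2.0634]  x^+=[-1.9892, -0.5640]  P^+=[0.2028 -0.1400; -0.1400 0.5101]
step 3: x^-=[-2.2487, -0.5640]  P^-=[0.2820 0.0917; 0.0917 0.7401]  H_jac=[-0.9700 -0.2433]  S=[0.5923]  K=[-0.4994; -0.4541]  nu=[-3.2383]  x^+=[-0.6316, 0.9066]  P^+=[0.1342 -0.0426; -0.0426 0.6180]

K[1,0] = -0.4541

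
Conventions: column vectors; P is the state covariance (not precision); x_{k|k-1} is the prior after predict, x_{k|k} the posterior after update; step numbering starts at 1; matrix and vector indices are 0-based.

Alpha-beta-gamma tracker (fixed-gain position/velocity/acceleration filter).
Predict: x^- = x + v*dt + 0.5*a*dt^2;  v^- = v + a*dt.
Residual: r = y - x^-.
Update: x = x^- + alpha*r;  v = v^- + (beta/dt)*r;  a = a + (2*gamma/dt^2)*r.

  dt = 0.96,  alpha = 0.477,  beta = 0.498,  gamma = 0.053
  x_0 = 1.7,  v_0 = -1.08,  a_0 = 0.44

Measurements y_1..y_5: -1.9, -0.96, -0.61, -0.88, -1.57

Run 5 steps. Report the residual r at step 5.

step 1: x_pred=0.8660  r=-2.7660  x^+=-0.4534  v^+=-2.0924  a^+=0.1219
step 2: x_pred=-2.4060  r=1.4460  x^+=-1.7163  v^+=-1.2253  a^+=0.2882
step 3: x_pred=-2.7598  r=2.1498  x^+=-1.7343  v^+=0.1665  a^+=0.5354
step 4: x_pred=-1.3277  r=0.4477  x^+=-1.1142  v^+=0.9128  a^+=0.5869
step 5: x_pred=0.0326  r=-1.6026  x^+=-0.7318  v^+=0.6449  a^+=0.4026

resid = -1.6026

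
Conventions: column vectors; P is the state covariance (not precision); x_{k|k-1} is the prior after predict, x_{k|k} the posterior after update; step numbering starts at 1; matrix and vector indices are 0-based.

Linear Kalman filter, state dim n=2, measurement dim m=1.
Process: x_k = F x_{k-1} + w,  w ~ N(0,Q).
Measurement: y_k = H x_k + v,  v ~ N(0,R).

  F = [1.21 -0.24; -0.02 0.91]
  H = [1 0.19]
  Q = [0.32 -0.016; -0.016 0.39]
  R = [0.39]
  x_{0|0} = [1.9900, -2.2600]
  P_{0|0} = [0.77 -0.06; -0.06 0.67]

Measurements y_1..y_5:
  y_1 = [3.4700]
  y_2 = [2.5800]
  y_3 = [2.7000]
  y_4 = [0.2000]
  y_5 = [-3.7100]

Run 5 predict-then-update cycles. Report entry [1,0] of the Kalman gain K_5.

step 1: x^-=[2.9503, -2.0964]  P^-=[1.5208 -0.2473; -0.2473 0.9473]  S=[1.8510]  K=[0.7962; -0.0364]  nu=[0.9180]  x^+=[3.6812, -2.1298]  P^+=[0.3473 -0.1937; -0.1937 0.9449]
step 2: x^-=[4.9654, -2.0117]  P^-=[0.9955 -0.4450; -0.4450 1.1796]  S=[1.2589]  K=[0.7235; -0.1754]  nu=[-2.0032]  x^+=[3.5160, -1.6603]  P^+=[0.3364 -0.2852; -0.2852 1.1409]
step 3: x^-=[4.6529, -1.5812]  P^-=[1.0438 -0.5887; -0.5887 1.3453]  S=[1.2587]  K=[0.7404; -0.2646]  nu=[-1.6524]  x^+=[3.4293, -1.1439]  P^+=[0.3538 -0.3421; -0.3421 1.2571]
step 4: x^-=[4.4240, -1.1095]  P^-=[1.1090 -0.6774; -0.6774 1.4436]  S=[1.2937]  K=[0.7577; -0.3116]  nu=[-4.0132]  x^+=[1.3830, 0.1410]  P^+=[0.3662 -0.3719; -0.3719 1.3180]
step 5: x^-=[1.6396, 0.1006]  P^-=[1.1481 -0.7241; -0.7241 1.4951]  S=[1.3169]  K=[0.7673; -0.3341]  nu=[-5.3687]  x^+=[-2.4800, 1.8943]  P^+=[0.3727 -0.3864; -0.3864 1.3481]

K[1,0] = -0.3341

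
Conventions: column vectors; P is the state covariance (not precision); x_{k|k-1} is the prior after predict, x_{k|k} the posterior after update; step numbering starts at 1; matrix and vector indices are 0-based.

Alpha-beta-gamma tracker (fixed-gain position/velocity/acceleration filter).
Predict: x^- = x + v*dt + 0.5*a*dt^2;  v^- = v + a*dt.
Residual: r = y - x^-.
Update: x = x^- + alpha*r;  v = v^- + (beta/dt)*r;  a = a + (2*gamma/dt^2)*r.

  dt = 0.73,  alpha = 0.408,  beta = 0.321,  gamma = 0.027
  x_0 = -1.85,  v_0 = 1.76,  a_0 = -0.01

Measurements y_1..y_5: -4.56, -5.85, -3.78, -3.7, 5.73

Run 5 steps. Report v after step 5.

step 1: x_pred=-0.5679  r=-3.9921  x^+=-2.1967  v^+=-0.0027  a^+=-0.4145
step 2: x_pred=-2.3091  r=-3.5409  x^+=-3.7538  v^+=-1.8624  a^+=-0.7733
step 3: x_pred=-5.3194  r=1.5394  x^+=-4.6913  v^+=-1.7500  a^+=-0.6173
step 4: x_pred=-6.1333  r=2.4333  x^+=-5.1405  v^+=-1.1307  a^+=-0.3708
step 5: x_pred=-6.0647  r=11.7947  x^+=-1.2525  v^+=3.7851  a^+=0.8244

v_post = 3.7851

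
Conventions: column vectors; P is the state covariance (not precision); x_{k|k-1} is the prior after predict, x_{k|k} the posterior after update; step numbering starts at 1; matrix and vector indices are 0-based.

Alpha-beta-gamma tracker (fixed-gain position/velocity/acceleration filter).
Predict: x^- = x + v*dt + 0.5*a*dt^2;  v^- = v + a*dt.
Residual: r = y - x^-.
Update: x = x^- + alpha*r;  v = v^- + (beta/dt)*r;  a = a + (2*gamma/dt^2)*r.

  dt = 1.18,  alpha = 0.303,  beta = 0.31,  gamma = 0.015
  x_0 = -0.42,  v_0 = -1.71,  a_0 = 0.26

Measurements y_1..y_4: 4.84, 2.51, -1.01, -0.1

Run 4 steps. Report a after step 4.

a_post = 0.2886

step 1: x_pred=-2.2568  r=7.0968  x^+=-0.1065  v^+=0.4612  a^+=0.4129
step 2: x_pred=0.7252  r=1.7848  x^+=1.2660  v^+=1.4173  a^+=0.4514
step 3: x_pred=3.2527  r=-4.2627  x^+=1.9611  v^+=0.8301  a^+=0.3595
step 4: x_pred=3.1909  r=-3.2909  x^+=2.1937  v^+=0.3897  a^+=0.2886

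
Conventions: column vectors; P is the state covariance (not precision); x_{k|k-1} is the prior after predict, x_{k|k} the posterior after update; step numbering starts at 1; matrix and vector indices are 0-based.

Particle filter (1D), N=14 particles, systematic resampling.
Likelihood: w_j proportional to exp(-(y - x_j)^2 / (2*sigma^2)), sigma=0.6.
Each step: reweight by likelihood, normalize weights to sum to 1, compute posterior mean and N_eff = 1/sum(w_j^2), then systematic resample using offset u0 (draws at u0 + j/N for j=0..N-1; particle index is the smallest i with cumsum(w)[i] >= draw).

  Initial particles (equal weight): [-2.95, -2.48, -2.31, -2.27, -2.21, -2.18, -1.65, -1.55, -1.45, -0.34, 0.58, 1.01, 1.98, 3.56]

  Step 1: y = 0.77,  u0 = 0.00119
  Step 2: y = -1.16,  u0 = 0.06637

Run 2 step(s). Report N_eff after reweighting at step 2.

N_eff = 2.5199

step 1: w=[0.0000, 0.0000, 0.0000, 0.0000, 0.0000, 0.0000, 0.0001, 0.0003, 0.0005, 0.0826, 0.4347, 0.4220, 0.0598, 0.0000]  mean=0.7674  Neff=2.6493  idx=[9, 9, 10, 10, 10, 10, 10, 10, 11, 11, 11, 11, 11, 11]
step 2: w=[0.4445, 0.4445, 0.0169, 0.0169, 0.0169, 0.0169, 0.0169, 0.0169, 0.0016, 0.0016, 0.0016, 0.0016, 0.0016, 0.0016]  mean=-0.2336  Neff=2.5199  idx=[0, 0, 0, 0, 0, 0, 1, 1, 1, 1, 1, 1, 4, 10]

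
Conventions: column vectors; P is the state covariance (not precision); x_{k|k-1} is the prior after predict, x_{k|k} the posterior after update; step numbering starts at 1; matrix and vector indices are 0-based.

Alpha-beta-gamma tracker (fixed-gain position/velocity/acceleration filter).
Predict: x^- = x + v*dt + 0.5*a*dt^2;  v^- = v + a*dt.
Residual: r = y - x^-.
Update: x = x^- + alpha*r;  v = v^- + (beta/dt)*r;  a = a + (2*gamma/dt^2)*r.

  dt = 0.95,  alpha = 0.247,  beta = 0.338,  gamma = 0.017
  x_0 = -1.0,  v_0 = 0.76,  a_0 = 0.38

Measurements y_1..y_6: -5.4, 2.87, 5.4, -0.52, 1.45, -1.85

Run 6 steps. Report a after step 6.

a_post = -0.0787

step 1: x_pred=-0.1065  r=-5.2935  x^+=-1.4140  v^+=-0.7624  a^+=0.1806
step 2: x_pred=-2.0568  r=4.9268  x^+=-0.8399  v^+=1.1621  a^+=0.3662
step 3: x_pred=0.4294  r=4.9706  x^+=1.6571  v^+=3.2785  a^+=0.5534
step 4: x_pred=5.0214  r=-5.5414  x^+=3.6527  v^+=1.8327  a^+=0.3447
step 5: x_pred=5.5492  r=-4.0992  x^+=4.5367  v^+=0.7017  a^+=0.1903
step 6: x_pred=5.2891  r=-7.1391  x^+=3.5258  v^+=-1.6576  a^+=-0.0787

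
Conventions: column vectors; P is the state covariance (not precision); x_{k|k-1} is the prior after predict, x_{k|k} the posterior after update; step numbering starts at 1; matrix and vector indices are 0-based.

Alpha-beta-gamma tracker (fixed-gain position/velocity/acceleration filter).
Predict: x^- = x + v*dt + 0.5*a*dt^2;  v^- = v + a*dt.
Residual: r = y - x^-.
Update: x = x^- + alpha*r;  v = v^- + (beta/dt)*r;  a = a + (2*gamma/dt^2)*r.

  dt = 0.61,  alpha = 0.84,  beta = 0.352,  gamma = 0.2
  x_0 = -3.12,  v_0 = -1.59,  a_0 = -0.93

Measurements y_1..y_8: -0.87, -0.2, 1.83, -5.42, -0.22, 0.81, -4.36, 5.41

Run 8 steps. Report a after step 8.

step 1: x_pred=-4.2629  r=3.3929  x^+=-1.4129  v^+=-0.1994  a^+=2.7173
step 2: x_pred=-1.0290  r=0.8290  x^+=-0.3326  v^+=1.9365  a^+=3.6084
step 3: x_pred=1.5200  r=0.3100  x^+=1.7804  v^+=4.3165  a^+=3.9417
step 4: x_pred=5.1468  r=-10.5668  x^+=-3.7293  v^+=0.6234  a^+=-7.4174
step 5: x_pred=-4.7291  r=4.5091  x^+=-0.9414  v^+=-1.2993  a^+=-2.5703
step 6: x_pred=-2.2122  r=3.0222  x^+=0.3264  v^+=-1.1232  a^+=0.6785
step 7: x_pred=-0.2325  r=-4.1275  x^+=-3.6996  v^+=-3.0911  a^+=-3.7585
step 8: x_pred=-6.2844  r=11.6944  x^+=3.5389  v^+=1.3645  a^+=8.8128

a_post = 8.8128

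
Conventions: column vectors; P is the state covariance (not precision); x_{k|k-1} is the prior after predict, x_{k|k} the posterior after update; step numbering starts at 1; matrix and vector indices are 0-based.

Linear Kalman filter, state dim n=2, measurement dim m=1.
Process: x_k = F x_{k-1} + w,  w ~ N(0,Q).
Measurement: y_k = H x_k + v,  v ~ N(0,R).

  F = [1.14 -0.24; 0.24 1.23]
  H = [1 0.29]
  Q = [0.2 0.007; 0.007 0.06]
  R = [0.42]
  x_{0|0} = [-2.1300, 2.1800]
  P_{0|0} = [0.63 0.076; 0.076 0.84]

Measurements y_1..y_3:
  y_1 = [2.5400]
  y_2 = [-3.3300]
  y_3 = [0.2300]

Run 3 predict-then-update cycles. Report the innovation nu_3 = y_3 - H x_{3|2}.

innov = [3.4733]

step 1: x^-=[-2.9514, 2.1702]  P^-=[1.0255 0.0336; 0.0336 1.4120]  S=[1.5838]  K=[0.6537; 0.2798]  nu=[4.8620]  x^+=[0.2268, 3.5304]  P^+=[0.3488 -0.2560; -0.2560 1.2880]
step 2: x^-=[-0.5887, 4.3968]  P^-=[0.8676 -0.6221; -0.6221 1.8776]  S=[1.0847]  K=[0.6335; -0.0715]  nu=[-4.0164]  x^+=[-3.1332, 4.6840]  P^+=[0.4322 -0.5729; -0.5729 1.8721]
step 3: x^-=[-4.6960, 5.0093]  P^-=[1.1831 -1.1977; -1.1977 2.5789]  S=[1.1253]  K=[0.7427; -0.3998]  nu=[3.4733]  x^+=[-2.1164, 3.6208]  P^+=[0.5624 -0.8636; -0.8636 2.3990]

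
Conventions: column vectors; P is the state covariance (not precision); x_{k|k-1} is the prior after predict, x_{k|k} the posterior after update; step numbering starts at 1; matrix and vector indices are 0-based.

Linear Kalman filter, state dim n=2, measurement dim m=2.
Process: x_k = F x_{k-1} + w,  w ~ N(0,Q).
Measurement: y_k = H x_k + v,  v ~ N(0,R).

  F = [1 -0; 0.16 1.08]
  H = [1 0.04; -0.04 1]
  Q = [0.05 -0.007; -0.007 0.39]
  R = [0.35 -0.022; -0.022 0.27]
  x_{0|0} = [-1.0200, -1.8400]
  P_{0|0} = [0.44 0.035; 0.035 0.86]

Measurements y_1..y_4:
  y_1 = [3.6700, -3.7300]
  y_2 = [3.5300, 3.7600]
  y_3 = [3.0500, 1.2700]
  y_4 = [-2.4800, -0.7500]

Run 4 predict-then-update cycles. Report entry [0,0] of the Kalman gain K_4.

K[0,0] = 0.3338

step 1: x^-=[-1.0200, -2.1504]  P^-=[0.4900 0.1012; 0.1012 1.4165]  S=[0.8504 0.1161; 0.1161 1.6792]  K=[0.5798 0.0085; 0.0715 0.8362]  nu=[4.7760, -1.6204]  x^+=[1.7355, -3.1640]  P^+=[0.2028 -0.0023; -0.0023 0.2241]
step 2: x^-=[1.7355, -3.1395]  P^-=[0.2528 0.0229; 0.0229 0.6558]  S=[0.6057 0.0170; 0.0170 0.9244]  K=[0.4188 0.0062; 0.0613 0.7073]  nu=[1.9201, 6.9689]  x^+=[2.5824, 1.9075]  P^+=[0.1465 -0.0017; -0.0017 0.1896]
step 3: x^-=[2.5824, 2.4733]  P^-=[0.1965 0.0146; 0.0146 0.6143]  S=[0.5487 0.0093; 0.0093 0.8834]  K=[0.3592 0.0039; 0.0597 0.6940]  nu=[0.3686, -1.1000]  x^+=[2.7106, 1.7318]  P^+=[0.1257 -0.0018; -0.0018 0.1860]
step 4: x^-=[2.7106, 2.3041]  P^-=[0.1757 0.0111; 0.0111 0.6095]  S=[0.5276 0.0065; 0.0065 0.8789]  K=[0.3338 0.0022; 0.0588 0.6926]  nu=[-5.2827, -2.9457]  x^+=[0.9404, -0.0467]  P^+=[0.1169 -0.0021; -0.0021 0.1856]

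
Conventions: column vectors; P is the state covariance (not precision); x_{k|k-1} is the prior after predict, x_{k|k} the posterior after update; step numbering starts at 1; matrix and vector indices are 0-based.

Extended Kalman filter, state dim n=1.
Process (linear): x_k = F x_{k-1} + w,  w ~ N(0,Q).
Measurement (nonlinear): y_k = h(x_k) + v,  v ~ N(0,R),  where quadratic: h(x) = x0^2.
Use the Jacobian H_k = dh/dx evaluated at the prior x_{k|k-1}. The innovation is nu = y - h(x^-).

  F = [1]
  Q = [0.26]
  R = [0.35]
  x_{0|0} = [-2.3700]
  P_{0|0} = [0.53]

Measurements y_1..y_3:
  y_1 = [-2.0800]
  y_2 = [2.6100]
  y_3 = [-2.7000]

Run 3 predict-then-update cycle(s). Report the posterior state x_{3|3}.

step 1: x^-=[-2.3700]  P^-=[0.7900]  H_jac=[-4.7400]  S=[18.0994]  K=[-0.2069]  nu=[-7.6969]  x^+=[-0.7776]  P^+=[0.0153]
step 2: x^-=[-0.7776]  P^-=[0.2753]  H_jac=[-1.5552]  S=[1.0158]  K=[-0.4215]  nu=[2.0054]  x^+=[-1.6228]  P^+=[0.0949]
step 3: x^-=[-1.6228]  P^-=[0.3549]  H_jac=[-3.2455]  S=[4.0878]  K=[-0.2817]  nu=[-5.3333]  x^+=[-0.1202]  P^+=[0.0304]

x_post = [-0.1202]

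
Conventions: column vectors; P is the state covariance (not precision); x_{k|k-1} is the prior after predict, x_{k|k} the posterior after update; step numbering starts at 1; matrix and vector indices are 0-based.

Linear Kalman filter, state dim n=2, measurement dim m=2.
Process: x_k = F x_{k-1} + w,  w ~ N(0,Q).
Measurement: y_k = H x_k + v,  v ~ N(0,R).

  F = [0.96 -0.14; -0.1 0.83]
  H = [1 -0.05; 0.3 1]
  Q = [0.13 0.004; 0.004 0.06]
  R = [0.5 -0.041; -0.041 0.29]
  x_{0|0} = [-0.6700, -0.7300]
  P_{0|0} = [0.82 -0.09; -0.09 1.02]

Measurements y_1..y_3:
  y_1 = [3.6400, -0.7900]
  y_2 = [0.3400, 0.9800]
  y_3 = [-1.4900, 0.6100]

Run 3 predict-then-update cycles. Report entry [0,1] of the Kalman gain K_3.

step 1: x^-=[-0.5410, -0.5389]  P^-=[0.9299 -0.2662; -0.2662 0.7858]  S=[1.4585 -0.0635; -0.0635 0.9998]  K=[0.6491 0.0540; -0.1792 0.6947]  nu=[4.1541, -0.0888]  x^+=[2.1504, -1.3450]  P^+=[0.3170 -0.1061; -0.1061 0.2406]
step 2: x^-=[2.2527, -1.3314]  P^-=[0.4554 -0.1404; -0.1404 0.2465]  S=[0.9700 -0.0550; -0.0550 0.4933]  K=[0.4793 0.0458; -0.1348 0.3994]  nu=[-1.9793, 1.6356]  x^+=[1.3790, -0.4114]  P^+=[0.2339 -0.0766; -0.0766 0.1443]
step 3: x^-=[1.3814, -0.4793]  P^-=[0.3690 -0.0973; -0.0973 0.1745]  S=[0.8792 -0.0349; -0.0349 0.4393]  K=[0.4278 0.0645; -0.1078 0.3221]  nu=[-2.8954, 0.6749]  x^+=[0.1863, 0.0503]  P^+=[0.2082 -0.0613; -0.0613 0.1162]

K[0,1] = 0.0645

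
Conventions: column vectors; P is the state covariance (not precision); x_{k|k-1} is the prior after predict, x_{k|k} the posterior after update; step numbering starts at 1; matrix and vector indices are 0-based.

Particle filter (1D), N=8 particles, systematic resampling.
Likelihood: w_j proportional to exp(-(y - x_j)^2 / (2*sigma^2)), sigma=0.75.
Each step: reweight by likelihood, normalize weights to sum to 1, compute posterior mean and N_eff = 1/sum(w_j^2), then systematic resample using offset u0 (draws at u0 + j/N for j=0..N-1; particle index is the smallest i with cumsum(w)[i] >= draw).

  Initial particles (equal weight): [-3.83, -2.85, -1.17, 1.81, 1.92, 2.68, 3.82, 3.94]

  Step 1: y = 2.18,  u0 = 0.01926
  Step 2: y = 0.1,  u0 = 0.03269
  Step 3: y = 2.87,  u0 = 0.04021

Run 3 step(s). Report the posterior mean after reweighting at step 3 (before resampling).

step 1: w=[0.0000, 0.0000, 0.0000, 0.3181, 0.3383, 0.2877, 0.0329, 0.0229]  mean=2.2124  Neff=3.3325  idx=[3, 3, 3, 4, 4, 4, 5, 5]
step 2: w=[0.1924, 0.1924, 0.1924, 0.1363, 0.1363, 0.1363, 0.0070, 0.0070]  mean=1.8671  Neff=5.9923  idx=[0, 0, 1, 2, 2, 3, 4, 5]
step 3: w=[0.1156, 0.1156, 0.1156, 0.1156, 0.1156, 0.1407, 0.1407, 0.1407]  mean=1.8564  Neff=7.9251  idx=[0, 1, 2, 3, 4, 5, 6, 7]

post_mean = 1.8564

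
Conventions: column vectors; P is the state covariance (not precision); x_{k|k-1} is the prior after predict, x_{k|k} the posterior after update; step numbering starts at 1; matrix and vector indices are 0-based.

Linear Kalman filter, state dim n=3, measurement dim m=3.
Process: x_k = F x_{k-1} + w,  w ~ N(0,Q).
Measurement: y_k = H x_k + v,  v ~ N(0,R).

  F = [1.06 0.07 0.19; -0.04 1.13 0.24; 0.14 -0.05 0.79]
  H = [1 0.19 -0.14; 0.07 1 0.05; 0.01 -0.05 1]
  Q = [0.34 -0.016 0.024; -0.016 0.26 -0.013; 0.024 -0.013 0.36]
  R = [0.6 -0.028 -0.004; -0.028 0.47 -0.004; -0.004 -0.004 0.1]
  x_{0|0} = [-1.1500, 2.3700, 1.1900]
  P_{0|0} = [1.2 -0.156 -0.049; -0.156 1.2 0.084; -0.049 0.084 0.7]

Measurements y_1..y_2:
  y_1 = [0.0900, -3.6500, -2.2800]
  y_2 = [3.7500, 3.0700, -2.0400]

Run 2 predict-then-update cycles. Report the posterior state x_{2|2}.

x_post = [1.4067, 0.9016, -1.8689]

step 1: x^-=[-0.8270, 3.0097, 0.6606]  P^-=[1.6788 -0.1191 0.2712; -0.1191 1.8951 0.0941; 0.2712 0.0941 0.8081]  S=[2.2369 0.3219 0.1767; 0.3219 2.3700 0.0550; 0.1767 0.0550 0.9091]  K=[0.7225 -0.0975 0.1888; -0.0095 0.8005 -0.0486; 0.0025 0.0439 0.8835]  nu=[0.4376, -6.6348, -2.7818]  x^+=[-0.3893, -2.1704, -2.0874]  P^+=[0.4553 -0.0990 0.0069; -0.0990 0.3830 0.0121; 0.0069 0.0121 0.0887]
step 2: x^-=[-0.9612, -2.9380, -1.5950]  P^-=[0.8450 -0.1148 0.1143; -0.1148 0.7703 -0.0256; 0.1143 -0.0256 0.4272]  S=[1.4069 0.0662 0.0520; 0.0662 1.2277 -0.0387; 0.0520 -0.0387 0.5342]  K=[0.5702 -0.0657 0.1803; -0.0012 0.6175 -0.0772; 0.0042 0.0283 0.8059]  nu=[5.0461, 6.1550, -0.5823]  x^+=[1.4067, 0.9016, -1.8689]  P^+=[0.3583 -0.0731 0.0088; -0.0731 0.2954 0.0053; 0.0088 0.0053 0.0806]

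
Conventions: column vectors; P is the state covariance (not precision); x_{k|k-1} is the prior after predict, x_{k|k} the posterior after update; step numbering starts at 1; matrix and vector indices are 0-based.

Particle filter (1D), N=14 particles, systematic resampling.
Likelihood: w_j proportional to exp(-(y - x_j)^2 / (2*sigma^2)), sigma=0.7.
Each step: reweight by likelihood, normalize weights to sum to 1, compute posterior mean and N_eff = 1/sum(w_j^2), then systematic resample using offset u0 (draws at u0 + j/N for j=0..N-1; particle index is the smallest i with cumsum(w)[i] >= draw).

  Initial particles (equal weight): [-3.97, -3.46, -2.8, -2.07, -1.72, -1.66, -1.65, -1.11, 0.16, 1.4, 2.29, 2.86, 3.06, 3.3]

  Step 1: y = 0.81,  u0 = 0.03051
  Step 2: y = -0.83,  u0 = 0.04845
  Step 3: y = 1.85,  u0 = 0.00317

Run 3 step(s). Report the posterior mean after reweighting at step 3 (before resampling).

post_mean = 0.1600

step 1: w=[0.0000, 0.0000, 0.0000, 0.0001, 0.0010, 0.0013, 0.0014, 0.0154, 0.4309, 0.4649, 0.0709, 0.0091, 0.0038, 0.0012]  mean=0.9002  Neff=2.4561  idx=[8, 8, 8, 8, 8, 8, 9, 9, 9, 9, 9, 9, 9, 10]
step 2: w=[0.1634, 0.1634, 0.1634, 0.1634, 0.1634, 0.1634, 0.0028, 0.0028, 0.0028, 0.0028, 0.0028, 0.0028, 0.0028, 0.0000]  mean=0.1842  Neff=6.2386  idx=[0, 0, 1, 1, 2, 2, 2, 3, 3, 4, 4, 5, 5, 5]
step 3: w=[0.0714, 0.0714, 0.0714, 0.0714, 0.0714, 0.0714, 0.0714, 0.0714, 0.0714, 0.0714, 0.0714, 0.0714, 0.0714, 0.0714]  mean=0.1600  Neff=14.0000  idx=[0, 1, 2, 3, 4, 5, 6, 7, 8, 9, 10, 11, 12, 13]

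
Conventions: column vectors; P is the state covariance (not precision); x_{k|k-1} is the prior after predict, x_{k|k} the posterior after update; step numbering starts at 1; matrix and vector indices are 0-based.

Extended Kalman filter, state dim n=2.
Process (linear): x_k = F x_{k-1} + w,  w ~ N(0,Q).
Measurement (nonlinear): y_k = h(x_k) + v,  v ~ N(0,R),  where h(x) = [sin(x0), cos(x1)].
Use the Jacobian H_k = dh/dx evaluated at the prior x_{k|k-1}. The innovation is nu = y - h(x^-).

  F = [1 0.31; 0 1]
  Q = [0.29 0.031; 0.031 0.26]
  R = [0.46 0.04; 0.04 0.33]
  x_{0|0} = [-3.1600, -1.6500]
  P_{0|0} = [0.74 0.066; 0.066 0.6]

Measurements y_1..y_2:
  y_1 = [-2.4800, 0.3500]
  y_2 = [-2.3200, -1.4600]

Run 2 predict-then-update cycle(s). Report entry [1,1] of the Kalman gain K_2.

step 1: x^-=[-3.6715, -1.6500]  P^-=[1.1286 0.2830; 0.2830 0.8600]  H_jac=[-0.8629 0.0000; 0.0000 0.9969]  S=[1.3002 -0.2034; -0.2034 1.1846]  K=[-0.7313 0.1126; -0.0766 0.7105]  nu=[-2.9855, 0.4291]  x^+=[-1.4399, -1.1163]  P^+=[0.3847 0.0079; 0.0079 0.2321]
step 2: x^-=[-1.7859, -1.1163]  P^-=[0.7019 0.1109; 0.1109 0.4921]  H_jac=[-0.2135 0.0000; 0.0000 0.8985]  S=[0.4920 0.0187; 0.0187 0.7273]  K=[-0.3101 0.1450; -0.0713 0.6098]  nu=[-1.3430, -1.8990]  x^+=[-1.6448, -2.1785]  P^+=[0.6410 0.0394; 0.0394 0.2208]

K[1,1] = 0.6098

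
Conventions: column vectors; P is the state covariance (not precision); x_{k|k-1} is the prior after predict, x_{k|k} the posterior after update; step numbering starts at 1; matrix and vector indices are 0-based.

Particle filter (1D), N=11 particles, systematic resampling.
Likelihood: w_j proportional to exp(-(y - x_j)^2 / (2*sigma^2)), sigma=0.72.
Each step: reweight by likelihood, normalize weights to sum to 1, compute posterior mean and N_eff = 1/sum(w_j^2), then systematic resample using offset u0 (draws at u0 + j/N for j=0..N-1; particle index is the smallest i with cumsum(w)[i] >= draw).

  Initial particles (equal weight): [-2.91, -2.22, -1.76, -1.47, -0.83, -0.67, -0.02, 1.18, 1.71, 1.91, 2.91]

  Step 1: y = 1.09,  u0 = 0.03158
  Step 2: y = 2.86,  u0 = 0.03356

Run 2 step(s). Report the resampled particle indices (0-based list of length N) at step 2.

step 1: w=[0.0000, 0.0000, 0.0002, 0.0007, 0.0109, 0.0192, 0.1158, 0.3770, 0.2622, 0.1986, 0.0156]  mean=1.2925  Neff=3.7815  idx=[6, 6, 7, 7, 7, 7, 8, 8, 8, 9, 9]
step 2: w=[0.0002, 0.0002, 0.0339, 0.0339, 0.0339, 0.0339, 0.1440, 0.1440, 0.1440, 0.2160, 0.2160]  mean=1.7239  Neff=6.2451  idx=[2, 5, 6, 7, 7, 8, 9, 9, 9, 10, 10]

resampled_idx = [2, 5, 6, 7, 7, 8, 9, 9, 9, 10, 10]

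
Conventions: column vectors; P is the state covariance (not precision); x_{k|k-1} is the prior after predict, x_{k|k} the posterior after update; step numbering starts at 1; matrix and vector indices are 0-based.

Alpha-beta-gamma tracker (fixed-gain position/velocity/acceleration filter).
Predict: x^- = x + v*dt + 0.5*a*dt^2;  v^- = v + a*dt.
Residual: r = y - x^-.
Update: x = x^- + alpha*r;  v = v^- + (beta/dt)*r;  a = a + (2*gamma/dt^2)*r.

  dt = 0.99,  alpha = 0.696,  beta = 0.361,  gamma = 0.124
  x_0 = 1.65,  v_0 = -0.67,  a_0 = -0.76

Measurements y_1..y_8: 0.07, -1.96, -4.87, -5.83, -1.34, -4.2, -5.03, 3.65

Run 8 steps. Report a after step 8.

step 1: x_pred=0.6143  r=-0.5443  x^+=0.2355  v^+=-1.6209  a^+=-0.8977
step 2: x_pred=-1.8091  r=-0.1509  x^+=-1.9141  v^+=-2.5646  a^+=-0.9359
step 3: x_pred=-4.9117  r=0.0417  x^+=-4.8827  v^+=-3.4759  a^+=-0.9253
step 4: x_pred=-8.7773  r=2.9473  x^+=-6.7260  v^+=-3.3173  a^+=-0.1796
step 5: x_pred=-10.0981  r=8.7581  x^+=-4.0025  v^+=-0.3014  a^+=2.0366
step 6: x_pred=-3.3029  r=-0.8971  x^+=-3.9273  v^+=1.3876  a^+=1.8095
step 7: x_pred=-1.6668  r=-3.3632  x^+=-4.0076  v^+=1.9527  a^+=0.9585
step 8: x_pred=-1.6047  r=5.2547  x^+=2.0526  v^+=4.8177  a^+=2.2882

a_post = 2.2882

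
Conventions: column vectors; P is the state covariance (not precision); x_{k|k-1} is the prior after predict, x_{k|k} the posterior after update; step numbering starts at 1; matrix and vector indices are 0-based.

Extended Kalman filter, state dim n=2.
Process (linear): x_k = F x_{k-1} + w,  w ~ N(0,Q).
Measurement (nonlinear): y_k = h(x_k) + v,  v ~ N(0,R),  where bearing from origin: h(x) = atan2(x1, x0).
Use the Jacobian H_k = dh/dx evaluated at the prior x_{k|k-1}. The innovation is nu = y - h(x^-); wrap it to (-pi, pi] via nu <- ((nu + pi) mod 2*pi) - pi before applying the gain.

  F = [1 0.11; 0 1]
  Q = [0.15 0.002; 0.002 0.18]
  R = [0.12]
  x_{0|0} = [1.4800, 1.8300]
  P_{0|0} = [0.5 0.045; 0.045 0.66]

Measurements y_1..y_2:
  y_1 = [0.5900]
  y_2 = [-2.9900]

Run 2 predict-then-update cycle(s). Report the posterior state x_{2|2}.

x_post = [0.9431, 4.0099]

step 1: x^-=[1.6813, 1.8300]  P^-=[0.6679 0.1196; 0.1196 0.8400]  H_jac=[-0.2963 0.2722]  S=[0.2216]  K=[-0.7461; 0.8720]  nu=[-0.2377]  x^+=[1.8587, 1.6227]  P^+=[0.5445 0.2638; 0.2638 0.6715]
step 2: x^-=[2.0372, 1.6227]  P^-=[0.7607 0.3397; 0.3397 0.8515]  H_jac=[-0.2392 0.3003]  S=[0.1915]  K=[-0.4175; 0.9109]  nu=[2.6206]  x^+=[0.9431, 4.0099]  P^+=[0.7273 0.4125; 0.4125 0.6926]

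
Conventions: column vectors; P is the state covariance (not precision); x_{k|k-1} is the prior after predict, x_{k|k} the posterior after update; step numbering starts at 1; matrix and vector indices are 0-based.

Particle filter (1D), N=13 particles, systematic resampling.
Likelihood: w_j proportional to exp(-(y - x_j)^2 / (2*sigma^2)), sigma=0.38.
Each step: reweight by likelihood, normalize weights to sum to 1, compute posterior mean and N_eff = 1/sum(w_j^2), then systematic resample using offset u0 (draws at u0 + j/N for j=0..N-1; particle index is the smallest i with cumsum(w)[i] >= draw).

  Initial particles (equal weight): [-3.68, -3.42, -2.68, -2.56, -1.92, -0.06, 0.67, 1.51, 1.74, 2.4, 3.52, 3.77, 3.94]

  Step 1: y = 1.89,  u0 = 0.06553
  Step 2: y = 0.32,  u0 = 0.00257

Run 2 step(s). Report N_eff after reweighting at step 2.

N_eff = 5.5130

step 1: w=[0.0000, 0.0000, 0.0000, 0.0000, 0.0000, 0.0000, 0.0030, 0.3120, 0.4759, 0.2090, 0.0001, 0.0000, 0.0000]  mean=1.8031  Neff=2.7207  idx=[7, 7, 7, 7, 8, 8, 8, 8, 8, 8, 9, 9, 9]
step 2: w=[0.2105, 0.2105, 0.2105, 0.2105, 0.0263, 0.0263, 0.0263, 0.0263, 0.0263, 0.0263, 0.0000, 0.0000, 0.0000]  mean=1.5464  Neff=5.5130  idx=[0, 0, 0, 1, 1, 1, 2, 2, 2, 3, 3, 4, 7]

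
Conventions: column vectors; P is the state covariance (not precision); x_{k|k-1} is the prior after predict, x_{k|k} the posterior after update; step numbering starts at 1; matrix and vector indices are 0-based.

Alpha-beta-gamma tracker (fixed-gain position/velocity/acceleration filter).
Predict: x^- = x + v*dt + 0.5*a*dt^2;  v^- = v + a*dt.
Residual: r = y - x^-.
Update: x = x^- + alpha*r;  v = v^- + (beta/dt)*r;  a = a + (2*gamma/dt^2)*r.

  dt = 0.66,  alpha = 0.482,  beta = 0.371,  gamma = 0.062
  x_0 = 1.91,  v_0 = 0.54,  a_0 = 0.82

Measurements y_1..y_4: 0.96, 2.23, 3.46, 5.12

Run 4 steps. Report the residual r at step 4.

step 1: x_pred=2.4450  r=-1.4850  x^+=1.7292  v^+=0.2465  a^+=0.3973
step 2: x_pred=1.9784  r=0.2516  x^+=2.0997  v^+=0.6501  a^+=0.4689
step 3: x_pred=2.6309  r=0.8291  x^+=3.0305  v^+=1.4256  a^+=0.7049
step 4: x_pred=4.1249  r=0.9951  x^+=4.6046  v^+=2.4502  a^+=0.9882

resid = 0.9951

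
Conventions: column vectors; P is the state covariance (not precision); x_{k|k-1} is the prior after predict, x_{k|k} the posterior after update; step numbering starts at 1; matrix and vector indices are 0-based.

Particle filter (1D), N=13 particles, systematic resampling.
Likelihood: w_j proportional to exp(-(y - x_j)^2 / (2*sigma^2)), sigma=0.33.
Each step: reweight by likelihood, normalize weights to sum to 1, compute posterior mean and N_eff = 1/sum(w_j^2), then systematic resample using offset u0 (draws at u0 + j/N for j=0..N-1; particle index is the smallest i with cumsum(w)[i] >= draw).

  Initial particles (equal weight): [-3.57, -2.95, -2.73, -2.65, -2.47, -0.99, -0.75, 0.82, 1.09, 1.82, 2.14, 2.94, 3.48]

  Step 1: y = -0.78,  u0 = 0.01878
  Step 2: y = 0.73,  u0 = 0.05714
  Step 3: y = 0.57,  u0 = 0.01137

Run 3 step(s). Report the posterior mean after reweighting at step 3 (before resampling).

post_mean = -0.7500

step 1: w=[0.0000, 0.0000, 0.0000, 0.0000, 0.0000, 0.4506, 0.5494, 0.0000, 0.0000, 0.0000, 0.0000, 0.0000, 0.0000]  mean=-0.8581  Neff=1.9807  idx=[5, 5, 5, 5, 5, 5, 6, 6, 6, 6, 6, 6, 6]
step 2: w=[0.0041, 0.0041, 0.0041, 0.0041, 0.0041, 0.0041, 0.1393, 0.1393, 0.1393, 0.1393, 0.1393, 0.1393, 0.1393]  mean=-0.7559  Neff=7.3520  idx=[6, 6, 7, 7, 8, 8, 9, 10, 10, 11, 11, 12, 12]
step 3: w=[0.0769, 0.0769, 0.0769, 0.0769, 0.0769, 0.0769, 0.0769, 0.0769, 0.0769, 0.0769, 0.0769, 0.0769, 0.0769]  mean=-0.7500  Neff=13.0000  idx=[0, 1, 2, 3, 4, 5, 6, 7, 8, 9, 10, 11, 12]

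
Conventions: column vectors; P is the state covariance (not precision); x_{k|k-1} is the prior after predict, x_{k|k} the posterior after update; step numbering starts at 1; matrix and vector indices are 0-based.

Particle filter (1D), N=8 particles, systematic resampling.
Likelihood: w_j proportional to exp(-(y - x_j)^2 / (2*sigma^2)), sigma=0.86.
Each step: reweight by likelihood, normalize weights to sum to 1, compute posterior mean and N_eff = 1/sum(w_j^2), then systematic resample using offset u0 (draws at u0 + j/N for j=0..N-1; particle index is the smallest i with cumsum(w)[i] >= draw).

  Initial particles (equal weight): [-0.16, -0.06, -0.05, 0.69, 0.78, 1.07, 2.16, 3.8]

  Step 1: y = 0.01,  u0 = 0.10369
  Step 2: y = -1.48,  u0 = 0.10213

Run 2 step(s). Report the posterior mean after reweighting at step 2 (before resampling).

post_mean = -0.0274

step 1: w=[0.2006, 0.2039, 0.2041, 0.1497, 0.1370, 0.0957, 0.0090, 0.0000]  mean=0.2775  Neff=5.7508  idx=[0, 1, 1, 2, 2, 3, 4, 5]
step 2: w=[0.2188, 0.1818, 0.1818, 0.1784, 0.1784, 0.0295, 0.0225, 0.0088]  mean=-0.0274  Neff=5.5830  idx=[0, 1, 1, 2, 3, 3, 4, 6]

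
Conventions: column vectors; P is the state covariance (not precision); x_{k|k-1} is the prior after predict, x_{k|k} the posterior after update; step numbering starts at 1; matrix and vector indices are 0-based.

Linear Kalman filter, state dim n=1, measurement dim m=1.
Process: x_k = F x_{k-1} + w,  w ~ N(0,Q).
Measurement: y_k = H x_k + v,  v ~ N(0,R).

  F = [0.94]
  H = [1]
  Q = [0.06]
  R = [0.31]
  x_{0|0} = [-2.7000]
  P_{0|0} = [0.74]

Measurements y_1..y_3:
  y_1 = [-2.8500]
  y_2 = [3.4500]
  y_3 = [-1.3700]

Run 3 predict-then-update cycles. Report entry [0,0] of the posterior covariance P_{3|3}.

step 1: x^-=[-2.5380]  P^-=[0.7139]  S=[1.0239]  K=[0.6972]  nu=[-0.3120]  x^+=[-2.7555]  P^+=[0.2161]
step 2: x^-=[-2.5902]  P^-=[0.2510]  S=[0.5610]  K=[0.4474]  nu=[6.0402]  x^+=[0.1122]  P^+=[0.1387]
step 3: x^-=[0.1054]  P^-=[0.1825]  S=[0.4925]  K=[0.3706]  nu=[-1.4754]  x^+=[-0.4414]  P^+=[0.1149]

P_post[0,0] = 0.1149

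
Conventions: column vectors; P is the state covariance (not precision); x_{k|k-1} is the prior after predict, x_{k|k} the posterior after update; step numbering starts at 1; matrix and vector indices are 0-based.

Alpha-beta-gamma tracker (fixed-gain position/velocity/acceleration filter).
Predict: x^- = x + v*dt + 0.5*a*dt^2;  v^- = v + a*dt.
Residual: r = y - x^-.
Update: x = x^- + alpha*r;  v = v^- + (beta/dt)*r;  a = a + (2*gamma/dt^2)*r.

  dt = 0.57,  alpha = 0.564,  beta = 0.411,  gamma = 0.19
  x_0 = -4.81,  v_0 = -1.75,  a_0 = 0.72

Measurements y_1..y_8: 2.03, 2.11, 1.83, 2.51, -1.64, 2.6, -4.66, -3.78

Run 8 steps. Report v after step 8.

v_post = -8.2759

step 1: x_pred=-5.6905  r=7.7205  x^+=-1.3362  v^+=4.2273  a^+=9.7499
step 2: x_pred=2.6573  r=-0.5473  x^+=2.3486  v^+=9.3901  a^+=9.1098
step 3: x_pred=9.1809  r=-7.3509  x^+=5.0350  v^+=9.2823  a^+=0.5123
step 4: x_pred=10.4091  r=-7.8991  x^+=5.9540  v^+=3.8786  a^+=-8.7265
step 5: x_pred=6.7472  r=-8.3872  x^+=2.0168  v^+=-7.1431  a^+=-18.5361
step 6: x_pred=-5.0659  r=7.6659  x^+=-0.7423  v^+=-12.1811  a^+=-9.5701
step 7: x_pred=-9.2402  r=4.5802  x^+=-6.6570  v^+=-14.3335  a^+=-4.2131
step 8: x_pred=-15.5115  r=11.7315  x^+=-8.8949  v^+=-8.2759  a^+=9.5079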